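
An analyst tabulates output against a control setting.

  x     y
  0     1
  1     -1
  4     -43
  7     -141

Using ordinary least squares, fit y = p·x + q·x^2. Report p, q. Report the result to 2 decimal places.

Entries of AᵀA: Σx·x = 66, Σx·x^2 = 408, Σx^2·x^2 = 2658.
And Σx·y = -1160, Σx^2·y = -7598.
So AᵀA·[p, q]ᵀ = Aᵀy: [[66, 408]; [408, 2658]]·[p, q]ᵀ = [-1160, -7598]ᵀ.
Δ = 66·2658 − 408² = 8964.
p = ((-1160)·2658 − 408·(-7598))/8964 = 464/249; q = (66·(-7598) − 408·(-1160))/8964 = -261/83.

p = 1.86, q = -3.14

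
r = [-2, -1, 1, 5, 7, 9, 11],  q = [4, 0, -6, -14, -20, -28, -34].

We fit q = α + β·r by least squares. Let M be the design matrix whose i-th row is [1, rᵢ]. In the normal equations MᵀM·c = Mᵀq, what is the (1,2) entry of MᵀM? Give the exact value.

30

Row 1 ↔ basis 1, column 2 ↔ basis r, so (MᵀM)_{1,2} = Σᵢ r = (1)·(-2) + (1)·(-1) + (1)·(1) + (1)·(5) + (1)·(7) + (1)·(9) + (1)·(11) = 30.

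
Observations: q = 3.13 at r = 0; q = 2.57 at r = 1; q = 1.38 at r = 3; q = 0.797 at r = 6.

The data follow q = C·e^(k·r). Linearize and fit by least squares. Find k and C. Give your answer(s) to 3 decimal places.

k = -0.233, C = 3.091

With ln qᵢ as the transformed response and rᵢ as the regressor:
Σr = 10.0000, Σ(r)² = 46.0000, Σln q = 2.1801, Σr·ln q = 0.5488.
Normal system: [[46.0000, 10.0000]; [10.0000, 4]]·[k, ln C]ᵀ = [0.5488, 2.1801]ᵀ.
Solving (det = 84.0000): k = -0.23341, ln C = 1.12855, so C = exp(1.12855) = 3.09117.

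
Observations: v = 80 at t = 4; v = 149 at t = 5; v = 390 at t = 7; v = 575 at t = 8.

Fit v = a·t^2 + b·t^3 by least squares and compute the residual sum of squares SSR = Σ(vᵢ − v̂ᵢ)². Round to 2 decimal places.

Sums needed: Σt^2·t^2 = 7378, Σt^2·t^3 = 53724, Σt^3·t^3 = 399514.
Moment sums: Σt^2·v = 60915, Σt^3·v = 451915.
Normal equations: [[7378, 53724]; [53724, 399514]]·[a, b]ᵀ = [60915, 451915]ᵀ.
Eliminating b: 399514·(row 1) − 53724·(row 2) gives 61346116·a = 399514·60915 − 53724·451915 = 57713850, so a = 28856925/30673058.
Then b = (451915 − 53724·(28856925/30673058))/399514 = 30815705/30673058.
Residuals: 9964360/15336529, -1550304/15336529, -10641760/15336529, 6262095/15336529; SSR = 16571729/15336529.

SSR = 1.08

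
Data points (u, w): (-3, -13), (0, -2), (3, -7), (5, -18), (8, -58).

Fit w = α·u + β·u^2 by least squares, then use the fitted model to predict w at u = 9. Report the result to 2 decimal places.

Forming MᵀM = [[107, 637]; [637, 4883]] and Mᵀw = [-536, -4342]ᵀ gives MᵀM·[α, β]ᵀ = Mᵀw.
Determinant 107·4883 − 637² = 116712.
α = ((-536)·4883 − 637·(-4342))/116712 = 24761/19452; β = (107·(-4342) − 637·(-536))/116712 = -20527/19452.
At u = 9: ŵ = (24761/19452)·(9) + (-20527/19452)·(81) = -239973/3242.

ŵ = -74.02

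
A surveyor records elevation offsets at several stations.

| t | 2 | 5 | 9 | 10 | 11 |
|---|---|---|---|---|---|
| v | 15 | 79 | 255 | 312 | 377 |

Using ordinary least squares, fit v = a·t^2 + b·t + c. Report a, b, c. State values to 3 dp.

a = 3.091, b = 0.129, c = 2.024

Normal-equation sums: Σt^2·t^2 = 31843, Σt^2·t = 3193, Σt^2 = 331, Σt·t = 331, Σt = 37, Σ1 = 5.
Right-hand side: Σt^2·v = 99507, Σt·v = 9987, Σv = 1038.
So AᵀA·[a, b, c]ᵀ = Aᵀv: [[31843, 3193, 331]; [3193, 331, 37]; [331, 37, 5]]·[a, b, c]ᵀ = [99507, 9987, 1038]ᵀ.
Solving the 3×3 system (Gaussian elimination) gives a = 34/11, b = 37/286, c = 579/286.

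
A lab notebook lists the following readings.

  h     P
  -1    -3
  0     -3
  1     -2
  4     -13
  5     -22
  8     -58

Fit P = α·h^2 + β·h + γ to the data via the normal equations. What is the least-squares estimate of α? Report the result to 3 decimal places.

Setting ∂/∂α … = 0 gives: 4979·α + 701·β + 107·γ = -4475;  701·α + 107·β + 17·γ = -625;  107·α + 17·β + 6·γ = -101.
Row-reducing yields α = -33767/33594, β = 3169/3054, γ = -10348/5599.

α = -1.005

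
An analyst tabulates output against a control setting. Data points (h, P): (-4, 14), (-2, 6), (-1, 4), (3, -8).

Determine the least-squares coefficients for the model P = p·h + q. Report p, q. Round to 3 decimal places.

p = -3.077, q = 0.923

Entries of MᵀM: Σh·h = 30, Σh = -4, Σ1 = 4.
Right-hand side: Σh·P = -96, ΣP = 16.
MᵀM·[p, q]ᵀ = MᵀP becomes [[30, -4]; [-4, 4]]·[p, q]ᵀ = [-96, 16]ᵀ.
Eliminating q: 4·(row 1) − (-4)·(row 2) gives 104·p = 4·(-96) − (-4)·16 = -320, so p = -40/13.
Then q = (16 − (-4)·(-40/13))/4 = 12/13.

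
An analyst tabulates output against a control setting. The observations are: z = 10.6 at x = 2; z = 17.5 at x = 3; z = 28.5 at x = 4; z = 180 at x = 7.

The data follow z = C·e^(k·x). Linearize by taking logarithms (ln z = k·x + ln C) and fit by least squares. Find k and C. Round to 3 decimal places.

k = 0.571, C = 3.181

Linearized form: ln z = k·x + ln C. From the 4 transformed points,
Over the data: Σx = 16.0000, Σ(x)² = 78.0000, Σln z = 13.7659, Σx·ln z = 63.0586.
Normal system: [[78.0000, 16.0000]; [16.0000, 4]]·[k, ln C]ᵀ = [63.0586, 13.7659]ᵀ.
Δ = 78.0000·4 − (16.0000)² = 56.0000; k = (63.0586·4 − 16.0000·13.7659)/56.0000 = 0.57107, ln C = (78.0000·13.7659 − 16.0000·63.0586)/56.0000 = 1.15720, so C = exp(1.15720) = 3.18103.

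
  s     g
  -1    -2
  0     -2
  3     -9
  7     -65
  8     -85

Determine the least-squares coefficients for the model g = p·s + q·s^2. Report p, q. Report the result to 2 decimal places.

XᵀX·[p, q]ᵀ = Xᵀg reads: 123·p + 881·q = -1160;  881·p + 6579·q = -8708.
(Σs·s = 123, Σs·s^2 = 881, Σs^2·s^2 = 6579, Σs·g = -1160, Σs^2·g = -8708.)
det = 123·6579 − 881² = 33056.
p = ((-1160)·6579 − 881·(-8708))/33056 = 10027/8264; q = (123·(-8708) − 881·(-1160))/33056 = -12281/8264.

p = 1.21, q = -1.49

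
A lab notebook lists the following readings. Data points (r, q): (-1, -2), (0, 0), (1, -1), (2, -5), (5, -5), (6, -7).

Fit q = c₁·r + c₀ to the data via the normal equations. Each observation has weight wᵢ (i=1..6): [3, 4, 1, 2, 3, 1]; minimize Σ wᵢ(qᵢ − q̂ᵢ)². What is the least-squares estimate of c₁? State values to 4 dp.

Entries of AᵀWA: Σwᵢ·r·r = 123, Σwᵢ·r = 23, Σwᵢ·1 = 14.
Right-hand side: Σwᵢ·r·q = -132, Σwᵢ·q = -39.
AᵀWA·[c₁, c₀]ᵀ = AᵀWq becomes [[123, 23]; [23, 14]]·[c₁, c₀]ᵀ = [-132, -39]ᵀ.
Eliminating c₀: 14·(row 1) − 23·(row 2) gives 1193·c₁ = 14·(-132) − 23·(-39) = -951, so c₁ = -951/1193.
Then c₀ = ((-39) − 23·(-951/1193))/14 = -1761/1193.

c₁ = -0.7972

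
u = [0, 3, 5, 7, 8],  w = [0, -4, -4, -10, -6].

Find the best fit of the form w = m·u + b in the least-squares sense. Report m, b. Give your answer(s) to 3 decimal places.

m = -0.961, b = -0.379

The normal system MᵀM·[m, b]ᵀ = Mᵀw is [[147, 23]; [23, 5]]·[m, b]ᵀ = [-150, -24]ᵀ.
det = 147·5 − 23² = 206.
m = ((-150)·5 − 23·(-24))/206 = -99/103; b = (147·(-24) − 23·(-150))/206 = -39/103.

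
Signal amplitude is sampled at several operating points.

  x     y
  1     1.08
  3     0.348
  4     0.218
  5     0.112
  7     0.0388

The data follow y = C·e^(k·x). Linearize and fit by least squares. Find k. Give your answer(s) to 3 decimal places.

k = -0.556

Let Y = ln y. Fitting Y = k·x + ln C by least squares:
XᵀX = [[100.0000, 20.0000]; [20.0000, 5]], rhs = [-42.8744, -7.9404]ᵀ  (here Σx = 20.0000, Σ(x)² = 100.0000, Σln y = -7.9404, Σx·ln y = -42.8744).
Solving (det = 100.0000): k = -0.55563, ln C = 0.63443.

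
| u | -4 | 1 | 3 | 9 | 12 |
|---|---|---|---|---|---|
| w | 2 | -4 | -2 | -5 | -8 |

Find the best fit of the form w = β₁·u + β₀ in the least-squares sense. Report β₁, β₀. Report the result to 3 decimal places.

β₁ = -0.538, β₀ = -1.140

Normal-equation sums: Σu·u = 251, Σu = 21, Σ1 = 5.
For Mᵀw: Σu·w = -159, Σw = -17.
MᵀM·[β₁, β₀]ᵀ = Mᵀw becomes [[251, 21]; [21, 5]]·[β₁, β₀]ᵀ = [-159, -17]ᵀ.
Determinant 251·5 − 21² = 814.
β₁ = ((-159)·5 − 21·(-17))/814 = -219/407; β₀ = (251·(-17) − 21·(-159))/814 = -464/407.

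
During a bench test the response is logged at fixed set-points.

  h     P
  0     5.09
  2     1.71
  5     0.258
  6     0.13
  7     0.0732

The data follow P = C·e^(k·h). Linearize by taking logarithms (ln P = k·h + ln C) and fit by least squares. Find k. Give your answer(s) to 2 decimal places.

k = -0.61

Linearized form: ln P = k·h + ln C. From the 5 transformed points,
Σh = 20.0000, Σ(h)² = 114.0000, Σln P = -3.8458, Σh·ln P = -36.2442.
Equations: 114.0000·k + 20.0000·ln C = -36.2442;  20.0000·k + 5·ln C = -3.8458.
Slope k = (n·Σh·ln P − Σh·Σln P)/(n·Σ(h)² − (Σh)²) = (5·-36.2442 − 20.0000·-3.8458)/170.0000 = -0.61356; ln C = (Σln P − k·Σh)/n = 1.68508.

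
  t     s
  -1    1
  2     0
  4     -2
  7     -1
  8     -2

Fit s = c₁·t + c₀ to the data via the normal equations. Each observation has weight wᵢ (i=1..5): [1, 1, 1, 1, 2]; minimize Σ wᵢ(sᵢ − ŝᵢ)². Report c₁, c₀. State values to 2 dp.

Compute the Gram sums: Σwᵢ·t·t = 198, Σwᵢ·t = 28, Σwᵢ·1 = 6.
For XᵀWs: Σwᵢ·t·s = -48, Σwᵢ·s = -6.
So XᵀWX·[c₁, c₀]ᵀ = XᵀWs: [[198, 28]; [28, 6]]·[c₁, c₀]ᵀ = [-48, -6]ᵀ.
Δ = 198·6 − 28² = 404.
c₁ = ((-48)·6 − 28·(-6))/404 = -30/101; c₀ = (198·(-6) − 28·(-48))/404 = 39/101.

c₁ = -0.30, c₀ = 0.39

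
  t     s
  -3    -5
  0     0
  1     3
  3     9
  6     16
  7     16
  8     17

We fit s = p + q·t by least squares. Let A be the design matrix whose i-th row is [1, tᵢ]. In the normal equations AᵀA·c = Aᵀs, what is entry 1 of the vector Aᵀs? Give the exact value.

Entry 1 ↔ basis 1, so (Aᵀs)_{1} = Σᵢ sᵢ = (1)·(-5) + (1)·(0) + (1)·(3) + (1)·(9) + (1)·(16) + (1)·(16) + (1)·(17) = 56.

56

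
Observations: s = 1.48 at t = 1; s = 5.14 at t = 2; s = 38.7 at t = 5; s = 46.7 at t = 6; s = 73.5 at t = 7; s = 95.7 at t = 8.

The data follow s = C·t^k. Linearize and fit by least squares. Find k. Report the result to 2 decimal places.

Let Y = ln s. Fitting Y = k·ln t + ln C by least squares:
AᵀA = [[14.3918, 8.1197]; [8.1197, 6]], rhs = [31.7525, 18.3872]ᵀ  (here Σln t = 8.1197, Σ(ln t)² = 14.3918, Σln s = 18.3872, Σln t·ln s = 31.7525).
Δ = 14.3918·6 − (8.1197)² = 20.4213; k = (31.7525·6 − 8.1197·18.3872)/20.4213 = 2.01833, ln C = (14.3918·18.3872 − 8.1197·31.7525)/20.4213 = 0.33315.

k = 2.02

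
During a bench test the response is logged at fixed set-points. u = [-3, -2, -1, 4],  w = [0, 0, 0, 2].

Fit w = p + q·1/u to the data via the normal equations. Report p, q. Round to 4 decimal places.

Sums needed: Σ1 = 4, Σ1/u = -19/12, Σ1/u·1/u = 205/144.
And Σw = 2, Σ1/u·w = 1/2.
MᵀM·[p, q]ᵀ = Mᵀw becomes [[4, -19/12]; [-19/12, 205/144]]·[p, q]ᵀ = [2, 1/2]ᵀ.
Δ = 4·(205/144) − (-19/12)² = 51/16.
p = (2·(205/144) − (-19/12)·(1/2))/(51/16) = 524/459; q = (4·(1/2) − (-19/12)·2)/(51/16) = 248/153.

p = 1.1416, q = 1.6209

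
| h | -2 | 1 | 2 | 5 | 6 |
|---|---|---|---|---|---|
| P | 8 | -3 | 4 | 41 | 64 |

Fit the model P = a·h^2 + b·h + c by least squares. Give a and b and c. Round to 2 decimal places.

From the data, Σh^2·h^2 = 1954, Σh^2·h = 342, Σh^2 = 70, Σh·h = 70, Σh = 12, Σ1 = 5.
Moment sums: Σh^2·P = 3374, Σh·P = 578, ΣP = 114.
Inverting the 3×3 Gram matrix, [a, b, c]ᵀ = [6340/3079, -4027/3079, -8894/3079]ᵀ.

a = 2.06, b = -1.31, c = -2.89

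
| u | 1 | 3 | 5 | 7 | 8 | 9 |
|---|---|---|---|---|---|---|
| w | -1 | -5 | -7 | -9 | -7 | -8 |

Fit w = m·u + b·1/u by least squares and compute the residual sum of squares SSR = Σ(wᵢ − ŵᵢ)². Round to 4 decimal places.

MᵀM·[m, b]ᵀ = Mᵀw reads: 229·m + 6·b = -242;  6·m + (7617241/6350400)·b = -17933/2520.
(Σu·u = 229, Σu·1/u = 6, Σ1/u·1/u = 7617241/6350400, Σu·w = -242, Σ1/u·w = -17933/2520.)
Determinant 229·(7617241/6350400) − 6² = 1515733789/6350400.
m = ((-242)·(7617241/6350400) − 6·(-17933/2520))/(1515733789/6350400) = -1572225362/1515733789; b = (229·(-17933/2520) − 6·(-242))/(1515733789/6350400) = -1127994840/1515733789.
Residuals: 1184486413/1515733789, -2485994579/1515733789, -2523410745/1515733789, -2474884447/1515733789, 2108665728/1515733789, 2149490706/1515733789; SSR = 19226735976/1515733789.

SSR = 12.6848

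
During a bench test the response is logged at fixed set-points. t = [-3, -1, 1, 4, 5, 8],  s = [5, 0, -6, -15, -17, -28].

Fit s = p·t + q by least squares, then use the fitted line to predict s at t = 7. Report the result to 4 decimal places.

Forming XᵀX = [[116, 14]; [14, 6]] and Xᵀs = [-390, -61]ᵀ gives XᵀX·[p, q]ᵀ = Xᵀs.
Eliminating q: 6·(row 1) − 14·(row 2) gives 500·p = 6·(-390) − 14·(-61) = -1486, so p = -743/250.
Then q = ((-61) − 14·(-743/250))/6 = -404/125.
At t = 7: ŝ = (-743/250)·(7) + (-404/125)·(1) = -6009/250.

ŝ = -24.0360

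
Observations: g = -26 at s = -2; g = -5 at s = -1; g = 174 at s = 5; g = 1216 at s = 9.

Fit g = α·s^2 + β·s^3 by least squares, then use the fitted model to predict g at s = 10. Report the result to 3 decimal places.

Forming XᵀX = [[7203, 62141]; [62141, 547131]] and Xᵀg = [102737, 908427]ᵀ gives XᵀX·[α, β]ᵀ = Xᵀg.
Eliminating β: 547131·(row 1) − 62141·(row 2) gives 79480712·α = 547131·102737 − 62141·908427 = -239964660, so α = -59991165/19870178.
Then β = (908427 − 62141·(-59991165/19870178))/547131 = 39804941/19870178.
At s = 10: ĝ = (-59991165/19870178)·(100) + (39804941/19870178)·(1000) = 16902912250/9935089.

ĝ = 1701.335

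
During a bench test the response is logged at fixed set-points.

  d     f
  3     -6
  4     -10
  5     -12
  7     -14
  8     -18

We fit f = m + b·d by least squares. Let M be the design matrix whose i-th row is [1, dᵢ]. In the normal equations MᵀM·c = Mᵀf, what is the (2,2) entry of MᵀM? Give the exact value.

Row 2 ↔ basis d, column 2 ↔ basis d, so (MᵀM)_{2,2} = Σᵢ (d)·(d) = (3)·(3) + (4)·(4) + (5)·(5) + (7)·(7) + (8)·(8) = 163.

163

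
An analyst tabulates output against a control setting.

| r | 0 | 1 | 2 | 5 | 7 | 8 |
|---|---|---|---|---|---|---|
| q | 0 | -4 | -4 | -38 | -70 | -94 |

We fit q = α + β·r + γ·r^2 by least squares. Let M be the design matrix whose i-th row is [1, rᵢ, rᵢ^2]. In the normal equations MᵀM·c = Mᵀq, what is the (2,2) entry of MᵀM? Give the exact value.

Row 2 ↔ basis r, column 2 ↔ basis r, so (MᵀM)_{2,2} = Σᵢ (r)·(r) = (0)·(0) + (1)·(1) + (2)·(2) + (5)·(5) + (7)·(7) + (8)·(8) = 143.

143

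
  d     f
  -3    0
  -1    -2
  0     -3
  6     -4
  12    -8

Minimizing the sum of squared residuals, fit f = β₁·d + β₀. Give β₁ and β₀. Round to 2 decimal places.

β₁ = -0.47, β₀ = -2.09

Normal-equation sums: Σd·d = 190, Σd = 14, Σ1 = 5.
Right-hand side: Σd·f = -118, Σf = -17.
det = 190·5 − 14² = 754.
β₁ = ((-118)·5 − 14·(-17))/754 = -176/377; β₀ = (190·(-17) − 14·(-118))/754 = -789/377.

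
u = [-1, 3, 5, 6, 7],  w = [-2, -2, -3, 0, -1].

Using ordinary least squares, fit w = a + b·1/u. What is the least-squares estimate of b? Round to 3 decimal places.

b = 0.284

Compute the Gram sums: Σ1 = 5, Σ1/u = -11/70, Σ1/u·1/u = 52889/44100.
For Xᵀw: Σw = -8, Σ1/u·w = 62/105.
So XᵀX·[a, b]ᵀ = Xᵀw: [[5, -11/70]; [-11/70, 52889/44100]]·[a, b]ᵀ = [-8, 62/105]ᵀ.
det = 5·(52889/44100) − (-11/70)² = 65839/11025.
a = ((-8)·(52889/44100) − (-11/70)·(62/105))/(65839/11025) = -104755/65839; b = (5·(62/105) − (-11/70)·(-8))/(65839/11025) = 18690/65839.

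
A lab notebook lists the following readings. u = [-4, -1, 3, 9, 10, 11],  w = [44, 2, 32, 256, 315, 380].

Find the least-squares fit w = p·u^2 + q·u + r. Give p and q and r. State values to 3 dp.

p = 3.019, q = 1.256, r = 0.607

MᵀM·[p, q, r]ᵀ = Mᵀw reads: 31540·p + 3022·q + 328·r = 99210;  3022·p + 328·q + 28·r = 9552;  328·p + 28·q + 6·r = 1029.
Row-reducing yields p = 348303/115375, q = 144909/115375, r = 140013/230750.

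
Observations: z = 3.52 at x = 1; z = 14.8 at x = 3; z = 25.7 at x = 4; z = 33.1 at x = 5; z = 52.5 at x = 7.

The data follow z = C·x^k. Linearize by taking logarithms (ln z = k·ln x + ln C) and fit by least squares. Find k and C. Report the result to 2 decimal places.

Let Y = ln z. Fitting Y = k·ln x + ln C by least squares:
Σln x = 6.0403, Σ(ln x)² = 9.5056, Σln z = 14.6599, Σln x·ln z = 20.8006.
Equations: 9.5056·k + 6.0403·ln C = 20.8006;  6.0403·k + 5·ln C = 14.6599.
Solving (det = 11.0434): k = 1.39933, ln C = 1.24152, so C = exp(1.24152) = 3.46088.

k = 1.40, C = 3.46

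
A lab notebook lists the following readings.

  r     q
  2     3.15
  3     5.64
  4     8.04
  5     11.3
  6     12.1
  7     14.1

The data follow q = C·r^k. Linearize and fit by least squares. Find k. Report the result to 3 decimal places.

Linearized form: ln q = k·ln r + ln C. From the 6 transformed points,
Σln r = 8.5252, Σ(ln r)² = 13.1965, Σln q = 12.5259, Σln r·ln q = 19.1044.
Normal system: [[13.1965, 8.5252]; [8.5252, 6]]·[k, ln C]ᵀ = [19.1044, 12.5259]ᵀ.
Solving (det = 6.5005): k = 1.20627, ln C = 0.37371.

k = 1.206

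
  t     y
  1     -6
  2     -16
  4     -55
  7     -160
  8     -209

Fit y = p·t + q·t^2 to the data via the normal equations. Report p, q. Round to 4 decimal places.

p = -1.7056, q = -3.0404

From the data, Σt·t = 134, Σt·t^2 = 928, Σt^2·t^2 = 6770.
For Aᵀy: Σt·y = -3050, Σt^2·y = -22166.
Normal equations: [[134, 928]; [928, 6770]]·[p, q]ᵀ = [-3050, -22166]ᵀ.
Eliminating q: 6770·(row 1) − 928·(row 2) gives 45996·p = 6770·(-3050) − 928·(-22166) = -78452, so p = -19613/11499.
Then q = ((-22166) − 928·(-19613/11499))/6770 = -34961/11499.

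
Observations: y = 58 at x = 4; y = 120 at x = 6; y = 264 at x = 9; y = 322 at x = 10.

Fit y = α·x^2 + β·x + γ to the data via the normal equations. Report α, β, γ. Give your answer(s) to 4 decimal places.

Entries of MᵀM: Σx^2·x^2 = 18113, Σx^2·x = 2009, Σx^2 = 233, Σx·x = 233, Σx = 29, Σ1 = 4.
Moment sums: Σx^2·y = 58832, Σx·y = 6548, Σy = 764.
Row-reducing yields α = 373/118, β = -9/118, γ = 438/59.

α = 3.1610, β = -0.0763, γ = 7.4237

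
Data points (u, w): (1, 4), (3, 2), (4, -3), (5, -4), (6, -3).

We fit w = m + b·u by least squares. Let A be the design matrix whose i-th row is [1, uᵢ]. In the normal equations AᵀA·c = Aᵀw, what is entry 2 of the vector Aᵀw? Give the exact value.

Entry 2 ↔ basis u, so (Aᵀw)_{2} = Σᵢ (u)·wᵢ = (1)·(4) + (3)·(2) + (4)·(-3) + (5)·(-4) + (6)·(-3) = -40.

-40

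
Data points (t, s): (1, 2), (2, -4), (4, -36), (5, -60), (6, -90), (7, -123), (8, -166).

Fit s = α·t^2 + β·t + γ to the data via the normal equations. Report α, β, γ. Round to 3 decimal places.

Normal-equation sums: Σt^2·t^2 = 8691, Σt^2·t = 1269, Σt^2 = 195, Σt·t = 195, Σt = 33, Σ1 = 7.
For Mᵀs: Σt^2·s = -21981, Σt·s = -3179, Σs = -477.
Normal equations: [[8691, 1269, 195]; [1269, 195, 33]; [195, 33, 7]]·[α, β, γ]ᵀ = [-21981, -3179, -477]ᵀ.
Row-reducing yields α = -121/43, β = 176/129, γ = 164/43.

α = -2.814, β = 1.364, γ = 3.814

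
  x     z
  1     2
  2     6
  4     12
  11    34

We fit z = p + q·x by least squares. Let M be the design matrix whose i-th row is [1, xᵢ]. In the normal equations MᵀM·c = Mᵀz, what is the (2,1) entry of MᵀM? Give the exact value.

Row 2 ↔ basis x, column 1 ↔ basis 1, so (MᵀM)_{2,1} = Σᵢ x = (1)·(1) + (2)·(1) + (4)·(1) + (11)·(1) = 18.

18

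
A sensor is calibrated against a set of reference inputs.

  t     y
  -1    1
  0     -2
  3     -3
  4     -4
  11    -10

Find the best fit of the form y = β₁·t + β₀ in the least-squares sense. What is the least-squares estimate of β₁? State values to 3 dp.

Entries of MᵀM: Σt·t = 147, Σt = 17, Σ1 = 5.
For Mᵀy: Σt·y = -136, Σy = -18.
MᵀM·[β₁, β₀]ᵀ = Mᵀy becomes [[147, 17]; [17, 5]]·[β₁, β₀]ᵀ = [-136, -18]ᵀ.
Δ = 147·5 − 17² = 446.
β₁ = ((-136)·5 − 17·(-18))/446 = -187/223; β₀ = (147·(-18) − 17·(-136))/446 = -167/223.

β₁ = -0.839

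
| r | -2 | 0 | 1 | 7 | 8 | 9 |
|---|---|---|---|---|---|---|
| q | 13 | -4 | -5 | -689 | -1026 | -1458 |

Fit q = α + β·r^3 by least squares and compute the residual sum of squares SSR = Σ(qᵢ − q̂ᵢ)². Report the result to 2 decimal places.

Normal-equation sums: Σ1 = 6, Σr^3 = 1577, Σr^3·r^3 = 911299.
And Σq = -3169, Σr^3·q = -1824630.
So MᵀM·[α, β]ᵀ = Mᵀq: [[6, 1577]; [1577, 911299]]·[α, β]ᵀ = [-3169, -1824630]ᵀ.
det = 6·911299 − 1577² = 2980865.
α = ((-3169)·911299 − 1577·(-1824630))/2980865 = -10465021/2980865; β = (6·(-1824630) − 1577·(-3169))/2980865 = -5950267/2980865.
Residuals: 322826/596173, -1458439/2980865, 1510963/2980865, -2409383/2980865, -273153/596173, 2108494/2980865; SSR = 6418156/2980865.

SSR = 2.15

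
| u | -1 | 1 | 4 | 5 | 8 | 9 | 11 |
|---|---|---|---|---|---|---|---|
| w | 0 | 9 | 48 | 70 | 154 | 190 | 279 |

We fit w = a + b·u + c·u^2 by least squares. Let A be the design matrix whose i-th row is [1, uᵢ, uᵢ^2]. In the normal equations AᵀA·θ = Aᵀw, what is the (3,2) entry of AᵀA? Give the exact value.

2761

Row 3 ↔ basis u^2, column 2 ↔ basis u, so (AᵀA)_{3,2} = Σᵢ (u^2)·(u) = (1)·(-1) + (1)·(1) + (16)·(4) + (25)·(5) + (64)·(8) + (81)·(9) + (121)·(11) = 2761.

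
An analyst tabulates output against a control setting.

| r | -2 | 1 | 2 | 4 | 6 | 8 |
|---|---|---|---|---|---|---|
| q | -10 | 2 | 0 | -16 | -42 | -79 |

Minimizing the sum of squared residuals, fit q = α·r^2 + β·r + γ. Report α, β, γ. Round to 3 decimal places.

α = -1.524, β = 2.137, γ = 0.822

The normal system MᵀM·[α, β, γ]ᵀ = Mᵀq is [[5681, 793, 125]; [793, 125, 19]; [125, 19, 6]]·[α, β, γ]ᵀ = [-6862, -926, -145]ᵀ.
Row-reducing yields α = -12725/8348, β = 17843/8348, γ = 3429/4174.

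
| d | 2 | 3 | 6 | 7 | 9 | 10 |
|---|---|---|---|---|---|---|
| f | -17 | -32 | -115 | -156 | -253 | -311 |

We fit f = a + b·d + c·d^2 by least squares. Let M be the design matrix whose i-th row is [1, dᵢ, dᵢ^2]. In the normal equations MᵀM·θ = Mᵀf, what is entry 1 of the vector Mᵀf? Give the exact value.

Entry 1 ↔ basis 1, so (Mᵀf)_{1} = Σᵢ fᵢ = (1)·(-17) + (1)·(-32) + (1)·(-115) + (1)·(-156) + (1)·(-253) + (1)·(-311) = -884.

-884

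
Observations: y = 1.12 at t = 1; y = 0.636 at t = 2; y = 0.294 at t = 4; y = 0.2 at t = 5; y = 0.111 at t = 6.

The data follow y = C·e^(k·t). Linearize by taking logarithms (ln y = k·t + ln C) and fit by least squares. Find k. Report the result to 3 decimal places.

k = -0.441

Linearized form: ln y = k·t + ln C. From the 5 transformed points,
Sums: Σt = 18.0000, Σ(t)² = 82.0000, Σln y = -5.3711, Σt·ln y = -26.9250.
Normal system: [[82.0000, 18.0000]; [18.0000, 5]]·[k, ln C]ᵀ = [-26.9250, -5.3711]ᵀ.
Slope k = (n·Σt·ln y − Σt·Σln y)/(n·Σ(t)² − (Σt)²) = (5·-26.9250 − 18.0000·-5.3711)/86.0000 = -0.44123; ln C = (Σln y − k·Σt)/n = 0.51422.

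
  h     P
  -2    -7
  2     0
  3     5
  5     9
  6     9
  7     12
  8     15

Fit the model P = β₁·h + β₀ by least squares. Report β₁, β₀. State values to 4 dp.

The normal system XᵀX·[β₁, β₀]ᵀ = XᵀP is [[191, 29]; [29, 7]]·[β₁, β₀]ᵀ = [332, 43]ᵀ.
Eliminating β₀: 7·(row 1) − 29·(row 2) gives 496·β₁ = 7·332 − 29·43 = 1077, so β₁ = 1077/496.
Then β₀ = (43 − 29·(1077/496))/7 = -1415/496.

β₁ = 2.1714, β₀ = -2.8528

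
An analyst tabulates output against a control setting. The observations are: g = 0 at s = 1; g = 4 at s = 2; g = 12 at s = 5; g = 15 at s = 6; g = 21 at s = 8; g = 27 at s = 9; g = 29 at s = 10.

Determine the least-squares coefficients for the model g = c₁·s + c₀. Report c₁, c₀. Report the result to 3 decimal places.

Setting ∂/∂c₁ … = 0 gives: 311·c₁ + 41·c₀ = 859;  41·c₁ + 7·c₀ = 108.
(Σs·s = 311, Σs = 41, Σ1 = 7, Σs·g = 859, Σg = 108.)
det = 311·7 − 41² = 496.
c₁ = (859·7 − 41·108)/496 = 1585/496; c₀ = (311·108 − 41·859)/496 = -1631/496.

c₁ = 3.196, c₀ = -3.288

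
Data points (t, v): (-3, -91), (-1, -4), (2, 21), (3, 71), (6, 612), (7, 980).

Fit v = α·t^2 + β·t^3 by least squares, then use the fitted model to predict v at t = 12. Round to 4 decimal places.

v̂ = 5047.7609

Sums needed: Σt^2·t^2 = 3876, Σt^2·t^3 = 24614, Σt^3·t^3 = 165828.
Right-hand side: Σt^2·v = 69952, Σt^3·v = 472878.
Normal equations: [[3876, 24614]; [24614, 165828]]·[α, β]ᵀ = [69952, 472878]ᵀ.
det = 3876·165828 − 24614² = 36900332.
α = (69952·165828 − 24614·472878)/36900332 = -9854709/9225083; β = (3876·472878 − 24614·69952)/36900332 = 27769150/9225083.
At t = 12: v̂ = (-9854709/9225083)·(144) + (27769150/9225083)·(1728) = 46566013104/9225083.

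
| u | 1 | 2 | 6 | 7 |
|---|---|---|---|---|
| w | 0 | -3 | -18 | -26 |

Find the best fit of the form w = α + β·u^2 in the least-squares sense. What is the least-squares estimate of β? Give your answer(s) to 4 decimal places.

The normal equations are: 4·α + 90·β = -47;  90·α + 3714·β = -1934.
Determinant 4·3714 − 90² = 6756.
α = ((-47)·3714 − 90·(-1934))/6756 = -83/1126; β = (4·(-1934) − 90·(-47))/6756 = -1753/3378.

β = -0.5189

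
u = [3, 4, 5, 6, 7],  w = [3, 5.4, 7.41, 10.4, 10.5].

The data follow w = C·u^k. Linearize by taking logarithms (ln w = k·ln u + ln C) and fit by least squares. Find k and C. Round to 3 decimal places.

Linearized form: ln w = k·ln u + ln C. From the 5 transformed points,
Σln u = 7.8320, Σ(ln u)² = 12.7160, Σln w = 9.4810, Σln u·ln w = 15.5397.
Normal system: [[12.7160, 7.8320]; [7.8320, 5]]·[k, ln C]ᵀ = [15.5397, 9.4810]ᵀ.
Δ = 12.7160·5 − (7.8320)² = 2.2397; k = (15.5397·5 − 7.8320·9.4810)/2.2397 = 1.53739, ln C = (12.7160·9.4810 − 7.8320·15.5397)/2.2397 = -0.51196, so C = exp(-0.51196) = 0.59932.

k = 1.537, C = 0.599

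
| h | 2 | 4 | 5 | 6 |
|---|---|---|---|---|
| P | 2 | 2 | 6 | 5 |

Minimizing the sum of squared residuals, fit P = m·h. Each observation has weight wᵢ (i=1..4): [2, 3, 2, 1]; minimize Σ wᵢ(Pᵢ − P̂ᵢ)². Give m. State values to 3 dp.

m = 0.859

Normal-equation sums: Σwᵢ·h·h = 142.
And Σwᵢ·h·P = 122.
Normal equations: [[142]]·[m]ᵀ = [122]ᵀ.
Hence m = 122 / 142 ≈ 0.859155.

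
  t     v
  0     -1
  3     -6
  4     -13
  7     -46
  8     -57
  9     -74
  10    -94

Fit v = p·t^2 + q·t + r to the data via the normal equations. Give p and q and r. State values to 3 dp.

p = -1.036, q = 1.093, r = -0.753

Compute the Gram sums: Σt^2·t^2 = 23395, Σt^2·t = 2675, Σt^2 = 319, Σt·t = 319, Σt = 41, Σ1 = 7.
Right-hand side: Σt^2·v = -21558, Σt·v = -2454, Σv = -291.
Normal equations: [[23395, 2675, 319]; [2675, 319, 41]; [319, 41, 7]]·[p, q, r]ᵀ = [-21558, -2454, -291]ᵀ.
Row-reducing yields p = -6439/6214, q = 6793/6214, r = -2339/3107.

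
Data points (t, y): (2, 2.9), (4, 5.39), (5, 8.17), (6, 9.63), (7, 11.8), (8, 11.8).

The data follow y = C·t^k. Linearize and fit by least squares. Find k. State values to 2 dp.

k = 1.08

Let Y = ln y. Fitting Y = k·ln t + ln C by least squares:
Σln t = 9.5060, Σ(ln t)² = 16.3136, Σln y = 12.0508, Σln t·ln y = 20.4469.
Normal system: [[16.3136, 9.5060]; [9.5060, 6]]·[k, ln C]ᵀ = [20.4469, 12.0508]ᵀ.
Solving (det = 7.5177): k = 1.08102, ln C = 0.29578.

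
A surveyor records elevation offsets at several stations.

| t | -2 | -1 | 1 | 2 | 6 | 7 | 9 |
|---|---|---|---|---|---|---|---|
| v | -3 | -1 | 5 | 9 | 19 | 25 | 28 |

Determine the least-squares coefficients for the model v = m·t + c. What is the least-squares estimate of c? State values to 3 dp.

MᵀM·[m, c]ᵀ = Mᵀv reads: 176·m + 22·c = 571;  22·m + 7·c = 82.
(Σt·t = 176, Σt = 22, Σ1 = 7, Σt·v = 571, Σv = 82.)
Δ = 176·7 − 22² = 748.
m = (571·7 − 22·82)/748 = 129/44; c = (176·82 − 22·571)/748 = 5/2.

c = 2.500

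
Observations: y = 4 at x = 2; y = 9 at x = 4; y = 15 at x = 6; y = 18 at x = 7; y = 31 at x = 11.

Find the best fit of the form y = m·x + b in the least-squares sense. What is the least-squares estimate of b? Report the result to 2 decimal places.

From the data, Σx·x = 226, Σx = 30, Σ1 = 5.
And Σx·y = 601, Σy = 77.
Normal equations: [[226, 30]; [30, 5]]·[m, b]ᵀ = [601, 77]ᵀ.
Eliminating b: 5·(row 1) − 30·(row 2) gives 230·m = 5·601 − 30·77 = 695, so m = 139/46.
Then b = (77 − 30·(139/46))/5 = -314/115.

b = -2.73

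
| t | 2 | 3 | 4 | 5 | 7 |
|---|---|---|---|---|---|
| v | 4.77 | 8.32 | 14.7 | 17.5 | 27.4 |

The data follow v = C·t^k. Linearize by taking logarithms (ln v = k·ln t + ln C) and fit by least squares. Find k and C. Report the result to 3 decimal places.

With ln vᵢ as the transformed response and ln tᵢ as the regressor:
AᵀA = [[9.9861, 6.7334]; [6.7334, 5]], rhs = [18.1852, 12.5416]ᵀ  (here Σln t = 6.7334, Σ(ln t)² = 9.9861, Σln v = 12.5416, Σln t·ln v = 18.1852).
Solving (det = 4.5917): k = 1.41093, ln C = 0.60825, so C = exp(0.60825) = 1.83721.

k = 1.411, C = 1.837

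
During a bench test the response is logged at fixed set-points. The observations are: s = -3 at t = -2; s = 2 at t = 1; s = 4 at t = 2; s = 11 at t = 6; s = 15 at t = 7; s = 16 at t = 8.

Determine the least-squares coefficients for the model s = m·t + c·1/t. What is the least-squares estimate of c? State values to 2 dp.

c = -0.36

Compute the Gram sums: Σt·t = 158, Σt·1/t = 6, Σ1/t·1/t = 44137/28224.
Right-hand side: Σt·s = 315, Σ1/t·s = 241/21.
Normal equations: [[158, 6]; [6, 44137/28224]]·[m, c]ᵀ = [315, 241/21]ᵀ.
Eliminating c: (44137/28224)·(row 1) − 6·(row 2) gives (2978791/14112)·m = (44137/28224)·315 − 6·(241/21) = 189837/448, so m = 11959731/5957582.
Then c = ((241/21) − 6·(11959731/5957582))/(44137/28224) = -1083264/2978791.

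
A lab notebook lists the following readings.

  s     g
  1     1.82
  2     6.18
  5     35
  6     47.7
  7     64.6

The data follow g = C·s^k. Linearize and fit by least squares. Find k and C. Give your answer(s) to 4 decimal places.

Let Y = ln g. Fitting Y = k·ln s + ln C by least squares:
Σln s = 6.0403, Σ(ln s)² = 10.0677, Σln g = 14.0086, Σln s·ln g = 22.0206.
Equations: 10.0677·k + 6.0403·ln C = 22.0206;  6.0403·k + 5·ln C = 14.0086.
Δ = 10.0677·5 − (6.0403)² = 13.8539; k = (22.0206·5 − 6.0403·14.0086)/13.8539 = 1.83970, ln C = (10.0677·14.0086 − 6.0403·22.0206)/13.8539 = 0.57928, so C = exp(0.57928) = 1.78476.

k = 1.8397, C = 1.7848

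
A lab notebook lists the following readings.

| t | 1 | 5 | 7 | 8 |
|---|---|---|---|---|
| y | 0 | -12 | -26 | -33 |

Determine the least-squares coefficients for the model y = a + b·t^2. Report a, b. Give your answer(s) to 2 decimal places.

a = 0.72, b = -0.53

Setting ∂/∂a … = 0 gives: 4·a + 139·b = -71;  139·a + 7123·b = -3686.
(Σ1 = 4, Σt^2 = 139, Σt^2·t^2 = 7123, Σy = -71, Σt^2·y = -3686.)
Δ = 4·7123 − 139² = 9171.
a = ((-71)·7123 − 139·(-3686))/9171 = 2207/3057; b = (4·(-3686) − 139·(-71))/9171 = -1625/3057.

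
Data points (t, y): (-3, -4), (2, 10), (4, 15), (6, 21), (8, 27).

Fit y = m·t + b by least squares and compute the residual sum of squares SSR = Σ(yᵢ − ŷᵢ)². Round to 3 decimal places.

SSR = 0.368

From the data, Σt·t = 129, Σt = 17, Σ1 = 5.
For Xᵀy: Σt·y = 434, Σy = 69.
XᵀX·[m, b]ᵀ = Xᵀy becomes [[129, 17]; [17, 5]]·[m, b]ᵀ = [434, 69]ᵀ.
Eliminating b: 5·(row 1) − 17·(row 2) gives 356·m = 5·434 − 17·69 = 997, so m = 997/356.
Then b = (69 − 17·(997/356))/5 = 1523/356.
Residuals: 11/89, 43/356, -171/356, -29/356, 113/356; SSR = 131/356.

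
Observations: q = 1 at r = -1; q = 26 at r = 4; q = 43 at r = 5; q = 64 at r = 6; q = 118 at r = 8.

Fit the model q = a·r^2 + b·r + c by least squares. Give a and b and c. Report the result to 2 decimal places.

Sums needed: Σr^2·r^2 = 6274, Σr^2·r = 916, Σr^2 = 142, Σr·r = 142, Σr = 22, Σ1 = 5.
Moment sums: Σr^2·q = 11348, Σr·q = 1646, Σq = 252.
Inverting the 3×3 Gram matrix, [a, b, c]ᵀ = [2, -1, -2]ᵀ.

a = 2.00, b = -1.00, c = -2.00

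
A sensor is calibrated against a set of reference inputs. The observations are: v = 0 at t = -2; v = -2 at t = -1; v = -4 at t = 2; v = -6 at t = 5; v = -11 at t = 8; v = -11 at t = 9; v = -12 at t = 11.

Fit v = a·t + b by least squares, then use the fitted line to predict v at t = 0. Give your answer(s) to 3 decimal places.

v̂ = -2.268

Compute the Gram sums: Σt·t = 300, Σt = 32, Σ1 = 7.
Right-hand side: Σt·v = -355, Σv = -46.
Eliminating b: 7·(row 1) − 32·(row 2) gives 1076·a = 7·(-355) − 32·(-46) = -1013, so a = -1013/1076.
Then b = ((-46) − 32·(-1013/1076))/7 = -610/269.
At t = 0: v̂ = (-1013/1076)·(0) + (-610/269)·(1) = -610/269.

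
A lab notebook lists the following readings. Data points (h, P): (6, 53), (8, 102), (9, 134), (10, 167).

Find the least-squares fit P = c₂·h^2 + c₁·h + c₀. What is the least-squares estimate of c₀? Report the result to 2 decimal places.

c₀ = -6.95

Entries of MᵀM: Σh^2·h^2 = 21953, Σh^2·h = 2457, Σh^2 = 281, Σh·h = 281, Σh = 33, Σ1 = 4.
Right-hand side: Σh^2·P = 35990, Σh·P = 4010, ΣP = 456.
Row-reducing yields c₂ = 41/22, c₁ = -133/110, c₀ = -382/55.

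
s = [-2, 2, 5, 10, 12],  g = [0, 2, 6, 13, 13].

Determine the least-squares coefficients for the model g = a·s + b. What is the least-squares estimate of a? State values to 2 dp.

From the data, Σs·s = 277, Σs = 27, Σ1 = 5.
Right-hand side: Σs·g = 320, Σg = 34.
XᵀX·[a, b]ᵀ = Xᵀg becomes [[277, 27]; [27, 5]]·[a, b]ᵀ = [320, 34]ᵀ.
Determinant 277·5 − 27² = 656.
a = (320·5 − 27·34)/656 = 341/328; b = (277·34 − 27·320)/656 = 389/328.

a = 1.04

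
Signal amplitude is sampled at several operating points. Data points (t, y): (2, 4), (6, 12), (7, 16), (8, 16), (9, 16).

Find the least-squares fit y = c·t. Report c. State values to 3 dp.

Sums needed: Σt·t = 234.
And Σt·y = 464.
Normal equations: [[234]]·[c]ᵀ = [464]ᵀ.
Hence c = 464 / 234 ≈ 1.98291.

c = 1.983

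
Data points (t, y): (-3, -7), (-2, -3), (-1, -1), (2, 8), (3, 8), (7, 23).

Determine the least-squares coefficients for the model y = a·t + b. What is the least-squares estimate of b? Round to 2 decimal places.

Forming XᵀX = [[76, 6]; [6, 6]] and Xᵀy = [229, 28]ᵀ gives XᵀX·[a, b]ᵀ = Xᵀy.
det = 76·6 − 6² = 420.
a = (229·6 − 6·28)/420 = 201/70; b = (76·28 − 6·229)/420 = 377/210.

b = 1.80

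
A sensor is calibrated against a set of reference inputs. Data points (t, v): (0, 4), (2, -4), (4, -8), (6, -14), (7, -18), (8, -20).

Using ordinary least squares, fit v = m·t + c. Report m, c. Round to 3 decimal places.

m = -2.947, c = 3.263

Compute the Gram sums: Σt·t = 169, Σt = 27, Σ1 = 6.
For Mᵀv: Σt·v = -410, Σv = -60.
Eliminating c: 6·(row 1) − 27·(row 2) gives 285·m = 6·(-410) − 27·(-60) = -840, so m = -56/19.
Then c = ((-60) − 27·(-56/19))/6 = 62/19.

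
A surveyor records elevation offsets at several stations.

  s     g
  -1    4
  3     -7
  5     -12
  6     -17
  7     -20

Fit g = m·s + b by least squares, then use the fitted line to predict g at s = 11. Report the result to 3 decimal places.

ĝ = -31.225

Forming MᵀM = [[120, 20]; [20, 5]] and Mᵀg = [-327, -52]ᵀ gives MᵀM·[m, b]ᵀ = Mᵀg.
Determinant 120·5 − 20² = 200.
m = ((-327)·5 − 20·(-52))/200 = -119/40; b = (120·(-52) − 20·(-327))/200 = 3/2.
At s = 11: ĝ = (-119/40)·(11) + (3/2)·(1) = -1249/40.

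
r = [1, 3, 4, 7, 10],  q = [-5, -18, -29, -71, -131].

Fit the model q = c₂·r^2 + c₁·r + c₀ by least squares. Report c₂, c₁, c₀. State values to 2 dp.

c₂ = -1.01, c₁ = -2.92, c₀ = -0.82

Setting ∂/∂c₂ … = 0 gives: 12739·c₂ + 1435·c₁ + 175·c₀ = -17210;  1435·c₂ + 175·c₁ + 25·c₀ = -1982;  175·c₂ + 25·c₁ + 5·c₀ = -254.
Row-reducing yields c₂ = -96/95, c₁ = -1388/475, c₀ = -78/95.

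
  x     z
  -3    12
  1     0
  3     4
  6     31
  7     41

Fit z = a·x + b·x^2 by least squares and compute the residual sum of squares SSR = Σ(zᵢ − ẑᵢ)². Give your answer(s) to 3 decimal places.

SSR = 5.476

The normal equations are: 104·a + 560·b = 449;  560·a + 3860·b = 3269.
(Σx·x = 104, Σx·x^2 = 560, Σx^2·x^2 = 3860, Σx·z = 449, Σx^2·z = 3269.)
Eliminating b: 3860·(row 1) − 560·(row 2) gives 87840·a = 3860·449 − 560·3269 = -97500, so a = -1625/1464.
Then b = (3269 − 560·(-1625/1464))/3860 = 3689/3660.
Residuals: -979/2440, 249/2440, -4249/2440, 1677/1220, -1509/2440; SSR = 13361/2440.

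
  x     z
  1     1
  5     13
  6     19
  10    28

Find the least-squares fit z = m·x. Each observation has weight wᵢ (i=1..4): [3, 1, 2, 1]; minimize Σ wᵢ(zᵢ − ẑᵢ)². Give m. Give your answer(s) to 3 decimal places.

m = 2.880

MᵀWM·[m]ᵀ = MᵀWz reads: 200·m = 576.
(Σwᵢ·x·x = 200, Σwᵢ·x·z = 576.)
m = 576/200 = 2.88.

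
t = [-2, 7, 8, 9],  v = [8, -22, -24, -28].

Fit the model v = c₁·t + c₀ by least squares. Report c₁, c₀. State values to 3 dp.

Sums needed: Σt·t = 198, Σt = 22, Σ1 = 4.
Moment sums: Σt·v = -614, Σv = -66.
Normal equations: [[198, 22]; [22, 4]]·[c₁, c₀]ᵀ = [-614, -66]ᵀ.
Eliminating c₀: 4·(row 1) − 22·(row 2) gives 308·c₁ = 4·(-614) − 22·(-66) = -1004, so c₁ = -251/77.
Then c₀ = ((-66) − 22·(-251/77))/4 = 10/7.

c₁ = -3.260, c₀ = 1.429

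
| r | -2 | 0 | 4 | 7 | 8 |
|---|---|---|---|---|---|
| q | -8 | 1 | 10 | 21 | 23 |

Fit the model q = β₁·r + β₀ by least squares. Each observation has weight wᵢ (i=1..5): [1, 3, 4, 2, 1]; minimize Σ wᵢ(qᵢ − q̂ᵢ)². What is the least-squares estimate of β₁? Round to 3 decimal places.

With design matrix X, XᵀWX = [[230, 36]; [36, 11]] and XᵀWq = [654, 100]ᵀ.
det = 230·11 − 36² = 1234.
β₁ = (654·11 − 36·100)/1234 = 1797/617; β₀ = (230·100 − 36·654)/1234 = -272/617.

β₁ = 2.912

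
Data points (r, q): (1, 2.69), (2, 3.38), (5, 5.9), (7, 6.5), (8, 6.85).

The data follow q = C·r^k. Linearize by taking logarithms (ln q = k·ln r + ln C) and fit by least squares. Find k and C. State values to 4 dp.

Linearized form: ln q = k·ln r + ln C. From the 5 transformed points,
Sums: Σln r = 6.3279, Σ(ln r)² = 11.1814, Σln q = 7.7784, Σln r·ln q = 11.3446.
Normal system: [[11.1814, 6.3279]; [6.3279, 5]]·[k, ln C]ᵀ = [11.3446, 7.7784]ᵀ.
Solving (det = 15.8642): k = 0.47286, ln C = 0.95724, so C = exp(0.95724) = 2.60450.

k = 0.4729, C = 2.6045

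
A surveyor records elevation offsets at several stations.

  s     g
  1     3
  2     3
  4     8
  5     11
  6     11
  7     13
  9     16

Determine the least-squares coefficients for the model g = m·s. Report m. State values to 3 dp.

m = 1.873

With design matrix X, XᵀX = [[212]] and Xᵀg = [397]ᵀ.
Hence m = 397 / 212 ≈ 1.87264.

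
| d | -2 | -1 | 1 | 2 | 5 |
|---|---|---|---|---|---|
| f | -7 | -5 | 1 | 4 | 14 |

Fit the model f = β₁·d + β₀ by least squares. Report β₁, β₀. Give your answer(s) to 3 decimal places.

β₁ = 3.033, β₀ = -1.633

Compute the Gram sums: Σd·d = 35, Σd = 5, Σ1 = 5.
Right-hand side: Σd·f = 98, Σf = 7.
Normal equations: [[35, 5]; [5, 5]]·[β₁, β₀]ᵀ = [98, 7]ᵀ.
det = 35·5 − 5² = 150.
β₁ = (98·5 − 5·7)/150 = 91/30; β₀ = (35·7 − 5·98)/150 = -49/30.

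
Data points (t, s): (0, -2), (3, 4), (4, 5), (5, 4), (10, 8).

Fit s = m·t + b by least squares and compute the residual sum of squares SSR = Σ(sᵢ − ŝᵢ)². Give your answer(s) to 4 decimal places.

SSR = 8.7669

With design matrix M, MᵀM = [[150, 22]; [22, 5]] and Mᵀs = [132, 19]ᵀ.
Determinant 150·5 − 22² = 266.
m = (132·5 − 22·19)/266 = 121/133; b = (150·19 − 22·132)/266 = -27/133.
Residuals: -239/133, 28/19, 208/133, -46/133, -17/19; SSR = 1166/133.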